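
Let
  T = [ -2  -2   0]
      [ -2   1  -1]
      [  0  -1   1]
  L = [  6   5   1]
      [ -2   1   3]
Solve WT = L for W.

W = [[-3, 0, 1], [-2, 3, 6]]

Right-multiplying both sides by T⁻¹ gives W = LT⁻¹.
det T = -4, so T⁻¹ = [[0, -1/2, -1/2], [-1/2, 1/2, 1/2], [-1/2, 1/2, 3/2]].
W = LT⁻¹ = [[6, 5, 1], [-2, 1, 3]] · [[0, -1/2, -1/2], [-1/2, 1/2, 1/2], [-1/2, 1/2, 3/2]] = [[-3, 0, 1], [-2, 3, 6]].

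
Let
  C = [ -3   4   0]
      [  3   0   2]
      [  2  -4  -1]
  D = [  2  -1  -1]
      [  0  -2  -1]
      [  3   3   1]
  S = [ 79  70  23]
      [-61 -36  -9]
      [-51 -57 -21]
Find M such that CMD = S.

Isolating M: multiply by C⁻¹ from the left and D⁻¹ from the right, so M = C⁻¹SD⁻¹.
det C = 4; the adjugate gives C⁻¹ = [[2, 1, 2], [7/4, 3/4, 3/2], [-3, -1, -3]].
det D = -1; the adjugate gives D⁻¹ = [[-1, 2, 1], [3, -5, -2], [-6, 9, 4]].
C⁻¹S = [[-5, -10, -5], [16, 10, 2], [-23, -3, 3]].
M = (C⁻¹S)D⁻¹ = [[5, -5, -5], [2, 0, 4], [-4, -4, -5]].

M = [[5, -5, -5], [2, 0, 4], [-4, -4, -5]]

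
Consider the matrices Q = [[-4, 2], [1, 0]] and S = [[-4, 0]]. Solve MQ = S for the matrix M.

M = [[0, -4]]

Since Q sits to the right of M, M = SQ⁻¹.
det Q = -2; the adjugate gives Q⁻¹ = [[0, 1], [1/2, 2]].
M = SQ⁻¹ = [[-4, 0]] · [[0, 1], [1/2, 2]] = [[0, -4]].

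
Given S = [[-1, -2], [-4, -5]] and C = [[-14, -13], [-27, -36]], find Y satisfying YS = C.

Since S sits to the right of Y, Y = CS⁻¹.
det S = -3, so S⁻¹ = [[5/3, -2/3], [-4/3, 1/3]].
Y = CS⁻¹ = [[-14, -13], [-27, -36]] · [[5/3, -2/3], [-4/3, 1/3]] = [[-6, 5], [3, 6]].

Y = [[-6, 5], [3, 6]]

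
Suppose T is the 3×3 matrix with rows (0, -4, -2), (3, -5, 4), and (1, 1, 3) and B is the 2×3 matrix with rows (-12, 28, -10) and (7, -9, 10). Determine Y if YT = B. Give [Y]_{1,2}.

-6

Since T sits to the right of Y, Y = BT⁻¹.
det T = 4; the adjugate gives T⁻¹ = [[-19/4, 5/2, -13/2], [-5/4, 1/2, -3/2], [2, -1, 3]].
Y = BT⁻¹ = [[-12, 28, -10], [7, -9, 10]] · [[-19/4, 5/2, -13/2], [-5/4, 1/2, -3/2], [2, -1, 3]] = [[2, -6, 6], [-2, 3, -2]].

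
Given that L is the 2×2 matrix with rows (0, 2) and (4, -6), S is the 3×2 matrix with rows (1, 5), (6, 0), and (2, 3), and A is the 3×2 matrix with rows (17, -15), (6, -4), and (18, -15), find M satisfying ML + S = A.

M = [[2, 4], [-2, 0], [3, 4]]

ML = A − S = [[16, -20], [0, -4], [16, -18]].
L is on the right of M, so right-multiply by L⁻¹: M = (A − S)L⁻¹.
det L = -8, so L⁻¹ = [[3/4, 1/4], [1/2, 0]].
M = (A − S)L⁻¹ = [[2, 4], [-2, 0], [3, 4]].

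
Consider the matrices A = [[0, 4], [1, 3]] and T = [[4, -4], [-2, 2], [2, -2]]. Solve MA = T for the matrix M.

M = [[-4, 4], [2, -2], [-2, 2]]

A is on the right of M, so right-multiply by A⁻¹: M = TA⁻¹.
det A = -4, so A⁻¹ = [[-3/4, 1], [1/4, 0]].
M = TA⁻¹ = [[4, -4], [-2, 2], [2, -2]] · [[-3/4, 1], [1/4, 0]] = [[-4, 4], [2, -2], [-2, 2]].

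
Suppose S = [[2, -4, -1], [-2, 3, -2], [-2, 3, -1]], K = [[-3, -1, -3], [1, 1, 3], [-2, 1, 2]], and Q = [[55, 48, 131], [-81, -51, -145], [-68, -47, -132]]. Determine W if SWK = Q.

W = S⁻¹QK⁻¹ (apply S⁻¹ on the left and K⁻¹ on the right).
det S = -2, so S⁻¹ = [[-3/2, 7/2, -11/2], [-1, 2, -3], [0, -1, 1]].
det K = 2; the adjugate gives K⁻¹ = [[-1/2, -1/2, 0], [-4, -6, 3], [3/2, 5/2, -1]].
S⁻¹Q = [[8, 8, 22], [-13, -9, -25], [13, 4, 13]].
W = (S⁻¹Q)K⁻¹ = [[-3, 3, 2], [5, -2, -2], [-3, 2, -1]].

W = [[-3, 3, 2], [5, -2, -2], [-3, 2, -1]]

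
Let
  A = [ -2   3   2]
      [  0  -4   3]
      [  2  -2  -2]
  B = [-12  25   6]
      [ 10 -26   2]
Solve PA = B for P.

P = [[5, -2, -1], [0, 4, 5]]

A is on the right of P, so right-multiply by A⁻¹: P = BA⁻¹.
A has determinant 6; A⁻¹ = [[7/3, 1/3, 17/6], [1, 0, 1], [4/3, 1/3, 4/3]].
P = BA⁻¹ = [[-12, 25, 6], [10, -26, 2]] · [[7/3, 1/3, 17/6], [1, 0, 1], [4/3, 1/3, 4/3]] = [[5, -2, -1], [0, 4, 5]].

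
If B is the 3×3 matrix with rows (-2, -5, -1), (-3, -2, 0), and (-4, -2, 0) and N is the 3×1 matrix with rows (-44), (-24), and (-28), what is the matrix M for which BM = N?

M = [[4], [6], [6]]

Left-multiplying both sides by B⁻¹ gives M = B⁻¹N.
det B = 2; the adjugate gives B⁻¹ = [[0, 1, -1], [0, -2, 3/2], [-1, 8, -11/2]].
M = B⁻¹N = [[0, 1, -1], [0, -2, 3/2], [-1, 8, -11/2]] · [[-44], [-24], [-28]] = [[4], [6], [6]].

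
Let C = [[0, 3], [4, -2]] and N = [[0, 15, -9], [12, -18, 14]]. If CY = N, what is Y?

Y = [[3, -2, 2], [0, 5, -3]]

Left-multiplying both sides by C⁻¹ gives Y = C⁻¹N.
C has determinant -12; C⁻¹ = [[1/6, 1/4], [1/3, 0]].
Y = C⁻¹N = [[1/6, 1/4], [1/3, 0]] · [[0, 15, -9], [12, -18, 14]] = [[3, -2, 2], [0, 5, -3]].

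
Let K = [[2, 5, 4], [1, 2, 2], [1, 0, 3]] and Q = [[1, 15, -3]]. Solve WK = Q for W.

W = [[3, 0, -5]]

Since K sits to the right of W, W = QK⁻¹.
det K = -1; the adjugate gives K⁻¹ = [[-6, 15, -2], [1, -2, 0], [2, -5, 1]].
W = QK⁻¹ = [[1, 15, -3]] · [[-6, 15, -2], [1, -2, 0], [2, -5, 1]] = [[3, 0, -5]].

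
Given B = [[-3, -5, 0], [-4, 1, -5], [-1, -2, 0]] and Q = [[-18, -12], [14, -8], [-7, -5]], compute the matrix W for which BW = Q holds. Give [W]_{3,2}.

Since B multiplies W on the left, W = B⁻¹Q.
B has determinant 5; B⁻¹ = [[-2, 0, 5], [1, 0, -3], [9/5, -1/5, -23/5]].
W = B⁻¹Q = [[-2, 0, 5], [1, 0, -3], [9/5, -1/5, -23/5]] · [[-18, -12], [14, -8], [-7, -5]] = [[1, -1], [3, 3], [-3, 3]].

3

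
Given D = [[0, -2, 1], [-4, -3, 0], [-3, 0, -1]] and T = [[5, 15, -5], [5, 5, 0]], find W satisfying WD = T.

Since D sits to the right of W, W = TD⁻¹.
D has determinant -1; D⁻¹ = [[-3, 2, -3], [4, -3, 4], [9, -6, 8]].
W = TD⁻¹ = [[5, 15, -5], [5, 5, 0]] · [[-3, 2, -3], [4, -3, 4], [9, -6, 8]] = [[0, -5, 5], [5, -5, 5]].

W = [[0, -5, 5], [5, -5, 5]]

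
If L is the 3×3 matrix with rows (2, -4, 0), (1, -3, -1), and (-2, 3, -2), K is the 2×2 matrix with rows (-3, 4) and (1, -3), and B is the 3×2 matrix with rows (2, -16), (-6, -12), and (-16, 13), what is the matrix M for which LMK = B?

M = [[-1, -2], [-1, -3], [-4, -5]]

Left-multiply by L⁻¹ and right-multiply by K⁻¹: M = L⁻¹BK⁻¹.
det L = 2, so L⁻¹ = [[9/2, -4, 2], [2, -2, 1], [-3/2, 1, -1]].
det K = 5; the adjugate gives K⁻¹ = [[-3/5, -4/5], [-1/5, -3/5]].
L⁻¹B = [[1, 2], [0, 5], [7, -1]].
M = (L⁻¹B)K⁻¹ = [[-1, -2], [-1, -3], [-4, -5]].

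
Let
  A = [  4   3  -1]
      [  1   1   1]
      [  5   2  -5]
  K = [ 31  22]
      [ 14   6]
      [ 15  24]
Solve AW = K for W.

Left-multiplying both sides by A⁻¹ gives W = A⁻¹K.
det A = 5; the adjugate gives A⁻¹ = [[-7/5, 13/5, 4/5], [2, -3, -1], [-3/5, 7/5, 1/5]].
W = A⁻¹K = [[-7/5, 13/5, 4/5], [2, -3, -1], [-3/5, 7/5, 1/5]] · [[31, 22], [14, 6], [15, 24]] = [[5, 4], [5, 2], [4, 0]].

W = [[5, 4], [5, 2], [4, 0]]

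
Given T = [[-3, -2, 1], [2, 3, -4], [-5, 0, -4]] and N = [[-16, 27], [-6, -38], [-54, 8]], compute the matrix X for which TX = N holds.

T is on the left of X, so left-multiply by T⁻¹: X = T⁻¹N.
det T = -5, so T⁻¹ = [[12/5, 8/5, -1], [-28/5, -17/5, 2], [-3, -2, 1]].
X = T⁻¹N = [[12/5, 8/5, -1], [-28/5, -17/5, 2], [-3, -2, 1]] · [[-16, 27], [-6, -38], [-54, 8]] = [[6, -4], [2, -6], [6, 3]].

X = [[6, -4], [2, -6], [6, 3]]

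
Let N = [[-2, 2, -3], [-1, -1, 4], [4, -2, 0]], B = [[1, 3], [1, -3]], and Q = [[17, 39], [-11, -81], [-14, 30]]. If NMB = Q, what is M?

M = [[2, -2], [5, 2], [-3, 2]]

Isolating M: multiply by N⁻¹ from the left and B⁻¹ from the right, so M = N⁻¹QB⁻¹.
N has determinant -2; N⁻¹ = [[-4, -3, -5/2], [-8, -6, -11/2], [-3, -2, -2]].
B has determinant -6; B⁻¹ = [[1/2, 1/2], [1/6, -1/6]].
N⁻¹Q = [[0, 12], [7, 9], [-1, -15]].
M = (N⁻¹Q)B⁻¹ = [[2, -2], [5, 2], [-3, 2]].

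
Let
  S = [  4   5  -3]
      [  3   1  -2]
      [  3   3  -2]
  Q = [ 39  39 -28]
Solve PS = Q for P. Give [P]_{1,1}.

S is on the right of P, so right-multiply by S⁻¹: P = QS⁻¹.
det S = -2; the adjugate gives S⁻¹ = [[-2, -1/2, 7/2], [0, -1/2, 1/2], [-3, -3/2, 11/2]].
P = QS⁻¹ = [[39, 39, -28]] · [[-2, -1/2, 7/2], [0, -1/2, 1/2], [-3, -3/2, 11/2]] = [[6, 3, 2]].

6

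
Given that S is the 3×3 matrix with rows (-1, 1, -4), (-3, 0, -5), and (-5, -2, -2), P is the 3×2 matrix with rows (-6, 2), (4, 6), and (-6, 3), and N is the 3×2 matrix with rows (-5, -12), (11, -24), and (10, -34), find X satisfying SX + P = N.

SX = N − P = [[1, -14], [7, -30], [16, -37]].
S is on the left of X, so left-multiply by S⁻¹: X = S⁻¹(N − P).
det S = 5; the adjugate gives S⁻¹ = [[-2, 2, -1], [19/5, -18/5, 7/5], [6/5, -7/5, 3/5]].
X = S⁻¹(N − P) = [[-4, 5], [1, 3], [1, 3]].

X = [[-4, 5], [1, 3], [1, 3]]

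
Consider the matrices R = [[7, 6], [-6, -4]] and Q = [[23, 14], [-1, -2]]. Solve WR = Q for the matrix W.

Since R sits to the right of W, W = QR⁻¹.
R has determinant 8; R⁻¹ = [[-1/2, -3/4], [3/4, 7/8]].
W = QR⁻¹ = [[23, 14], [-1, -2]] · [[-1/2, -3/4], [3/4, 7/8]] = [[-1, -5], [-1, -1]].

W = [[-1, -5], [-1, -1]]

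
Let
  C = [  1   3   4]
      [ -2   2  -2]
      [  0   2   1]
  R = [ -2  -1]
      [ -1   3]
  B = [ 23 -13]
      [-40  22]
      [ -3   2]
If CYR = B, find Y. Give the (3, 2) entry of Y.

Left-multiply by C⁻¹ and right-multiply by R⁻¹: Y = C⁻¹BR⁻¹.
C has determinant -4; C⁻¹ = [[-3/2, -5/4, 7/2], [-1/2, -1/4, 3/2], [1, 1/2, -2]].
det R = -7; the adjugate gives R⁻¹ = [[-3/7, -1/7], [-1/7, 2/7]].
C⁻¹B = [[5, -1], [-6, 4], [9, -6]].
Y = (C⁻¹B)R⁻¹ = [[-2, -1], [2, 2], [-3, -3]].

-3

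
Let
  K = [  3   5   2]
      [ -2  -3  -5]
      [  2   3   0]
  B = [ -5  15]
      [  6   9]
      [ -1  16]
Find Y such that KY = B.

Y = [[4, 5], [-3, 2], [-1, -5]]

Left-multiplying both sides by K⁻¹ gives Y = K⁻¹B.
det K = -5; the adjugate gives K⁻¹ = [[-3, -6/5, 19/5], [2, 4/5, -11/5], [0, -1/5, -1/5]].
Y = K⁻¹B = [[-3, -6/5, 19/5], [2, 4/5, -11/5], [0, -1/5, -1/5]] · [[-5, 15], [6, 9], [-1, 16]] = [[4, 5], [-3, 2], [-1, -5]].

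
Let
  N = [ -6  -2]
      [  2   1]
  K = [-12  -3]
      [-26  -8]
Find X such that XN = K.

X = [[3, 3], [5, 2]]

N is on the right of X, so right-multiply by N⁻¹: X = KN⁻¹.
N has determinant -2; N⁻¹ = [[-1/2, -1], [1, 3]].
X = KN⁻¹ = [[-12, -3], [-26, -8]] · [[-1/2, -1], [1, 3]] = [[3, 3], [5, 2]].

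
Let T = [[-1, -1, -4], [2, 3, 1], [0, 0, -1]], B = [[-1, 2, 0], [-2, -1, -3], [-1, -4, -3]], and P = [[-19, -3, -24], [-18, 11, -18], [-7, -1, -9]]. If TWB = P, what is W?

W = T⁻¹PB⁻¹ (apply T⁻¹ on the left and B⁻¹ on the right).
T has determinant 1; T⁻¹ = [[-3, -1, 11], [2, 1, -7], [0, 0, -1]].
det B = 3, so B⁻¹ = [[-3, 2, -2], [-1, 1, -1], [7/3, -2, 5/3]].
T⁻¹P = [[-2, -13, -9], [-7, 12, -3], [7, 1, 9]].
W = (T⁻¹P)B⁻¹ = [[-2, 1, 2], [2, 4, -3], [-1, -3, 0]].

W = [[-2, 1, 2], [2, 4, -3], [-1, -3, 0]]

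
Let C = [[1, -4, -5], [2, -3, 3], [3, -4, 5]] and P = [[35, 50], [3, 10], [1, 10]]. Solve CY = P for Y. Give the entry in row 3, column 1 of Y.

Left-multiplying both sides by C⁻¹ gives Y = C⁻¹P.
det C = -4, so C⁻¹ = [[3/4, -10, 27/4], [1/4, -5, 13/4], [-1/4, 2, -5/4]].
Y = C⁻¹P = [[3/4, -10, 27/4], [1/4, -5, 13/4], [-1/4, 2, -5/4]] · [[35, 50], [3, 10], [1, 10]] = [[3, 5], [-3, -5], [-4, -5]].

-4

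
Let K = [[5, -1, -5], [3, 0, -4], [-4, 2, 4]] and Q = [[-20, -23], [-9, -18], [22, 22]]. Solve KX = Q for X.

Left-multiplying both sides by K⁻¹ gives X = K⁻¹Q.
det K = 6, so K⁻¹ = [[4/3, -1, 2/3], [2/3, 0, 5/6], [1, -1, 1/2]].
X = K⁻¹Q = [[4/3, -1, 2/3], [2/3, 0, 5/6], [1, -1, 1/2]] · [[-20, -23], [-9, -18], [22, 22]] = [[-3, 2], [5, 3], [0, 6]].

X = [[-3, 2], [5, 3], [0, 6]]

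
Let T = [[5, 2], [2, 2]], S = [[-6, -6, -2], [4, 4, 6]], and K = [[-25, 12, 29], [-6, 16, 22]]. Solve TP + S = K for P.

TP = K − S = [[-19, 18, 31], [-10, 12, 16]].
Left-multiplying both sides by T⁻¹ gives P = T⁻¹(K − S).
det T = 6, so T⁻¹ = [[1/3, -1/3], [-1/3, 5/6]].
P = T⁻¹(K − S) = [[-3, 2, 5], [-2, 4, 3]].

P = [[-3, 2, 5], [-2, 4, 3]]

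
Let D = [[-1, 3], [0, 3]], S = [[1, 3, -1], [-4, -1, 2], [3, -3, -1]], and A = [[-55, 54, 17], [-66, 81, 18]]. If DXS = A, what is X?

X = D⁻¹AS⁻¹ (apply D⁻¹ on the left and S⁻¹ on the right).
D has determinant -3; D⁻¹ = [[-1, 1], [0, 1/3]].
det S = -2; the adjugate gives S⁻¹ = [[-7/2, -3, -5/2], [-1, -1, -1], [-15/2, -6, -11/2]].
D⁻¹A = [[-11, 27, 1], [-22, 27, 6]].
X = (D⁻¹A)S⁻¹ = [[4, 0, -5], [5, 3, -5]].

X = [[4, 0, -5], [5, 3, -5]]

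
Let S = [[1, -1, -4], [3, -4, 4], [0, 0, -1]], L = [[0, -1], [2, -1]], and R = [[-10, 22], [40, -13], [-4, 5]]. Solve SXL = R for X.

X = [[-1, 0], [4, -3], [3, 2]]

X = S⁻¹RL⁻¹ (apply S⁻¹ on the left and L⁻¹ on the right).
S has determinant 1; S⁻¹ = [[4, -1, -20], [3, -1, -16], [0, 0, -1]].
L has determinant 2; L⁻¹ = [[-1/2, 1/2], [-1, 0]].
S⁻¹R = [[0, 1], [-6, -1], [4, -5]].
X = (S⁻¹R)L⁻¹ = [[-1, 0], [4, -3], [3, 2]].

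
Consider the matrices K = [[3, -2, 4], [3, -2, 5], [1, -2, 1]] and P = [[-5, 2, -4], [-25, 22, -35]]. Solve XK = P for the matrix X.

X = [[-5, 3, 1], [-4, -3, -4]]

Right-multiplying both sides by K⁻¹ gives X = PK⁻¹.
det K = 4, so K⁻¹ = [[2, -3/2, -1/2], [1/2, -1/4, -3/4], [-1, 1, 0]].
X = PK⁻¹ = [[-5, 2, -4], [-25, 22, -35]] · [[2, -3/2, -1/2], [1/2, -1/4, -3/4], [-1, 1, 0]] = [[-5, 3, 1], [-4, -3, -4]].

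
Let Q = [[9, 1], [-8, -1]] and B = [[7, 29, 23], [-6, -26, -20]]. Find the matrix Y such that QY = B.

Y = [[1, 3, 3], [-2, 2, -4]]

Left-multiplying both sides by Q⁻¹ gives Y = Q⁻¹B.
det Q = -1; the adjugate gives Q⁻¹ = [[1, 1], [-8, -9]].
Y = Q⁻¹B = [[1, 1], [-8, -9]] · [[7, 29, 23], [-6, -26, -20]] = [[1, 3, 3], [-2, 2, -4]].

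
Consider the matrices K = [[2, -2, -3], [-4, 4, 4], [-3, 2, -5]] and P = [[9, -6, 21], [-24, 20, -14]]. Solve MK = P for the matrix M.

M = [[-6, -3, -3], [6, 6, 4]]

Right-multiplying both sides by K⁻¹ gives M = PK⁻¹.
K has determinant -4; K⁻¹ = [[7, 4, -1], [8, 19/4, -1], [-1, -1/2, 0]].
M = PK⁻¹ = [[9, -6, 21], [-24, 20, -14]] · [[7, 4, -1], [8, 19/4, -1], [-1, -1/2, 0]] = [[-6, -3, -3], [6, 6, 4]].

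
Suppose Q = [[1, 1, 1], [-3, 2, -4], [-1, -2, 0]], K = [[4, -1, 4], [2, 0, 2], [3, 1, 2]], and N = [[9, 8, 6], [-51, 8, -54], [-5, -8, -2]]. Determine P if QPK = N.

P = [[5, 2, -3], [-5, 3, 3], [-5, 5, 3]]

Isolating P: multiply by Q⁻¹ from the left and K⁻¹ from the right, so P = Q⁻¹NK⁻¹.
det Q = 4; the adjugate gives Q⁻¹ = [[-2, -1/2, -3/2], [1, 1/4, 1/4], [2, 1/4, 5/4]].
det K = -2; the adjugate gives K⁻¹ = [[1, -3, 1], [-1, 2, 0], [-1, 7/2, -1]].
Q⁻¹N = [[15, -8, 18], [-5, 8, -8], [-1, 8, -4]].
P = (Q⁻¹N)K⁻¹ = [[5, 2, -3], [-5, 3, 3], [-5, 5, 3]].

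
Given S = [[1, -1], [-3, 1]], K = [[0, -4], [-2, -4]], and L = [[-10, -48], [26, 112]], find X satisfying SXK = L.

X = S⁻¹LK⁻¹ (apply S⁻¹ on the left and K⁻¹ on the right).
S has determinant -2; S⁻¹ = [[-1/2, -1/2], [-3/2, -1/2]].
K has determinant -8; K⁻¹ = [[1/2, -1/2], [-1/4, 0]].
S⁻¹L = [[-8, -32], [2, 16]].
X = (S⁻¹L)K⁻¹ = [[4, 4], [-3, -1]].

X = [[4, 4], [-3, -1]]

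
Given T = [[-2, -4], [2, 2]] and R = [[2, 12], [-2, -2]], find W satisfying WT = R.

Since T sits to the right of W, W = RT⁻¹.
det T = 4; the adjugate gives T⁻¹ = [[1/2, 1], [-1/2, -1/2]].
W = RT⁻¹ = [[2, 12], [-2, -2]] · [[1/2, 1], [-1/2, -1/2]] = [[-5, -4], [0, -1]].

W = [[-5, -4], [0, -1]]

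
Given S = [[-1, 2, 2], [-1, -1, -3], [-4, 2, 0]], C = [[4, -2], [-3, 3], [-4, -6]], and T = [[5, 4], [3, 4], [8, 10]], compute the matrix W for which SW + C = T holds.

W = [[-3, -4], [0, 0], [-1, 1]]

SW = T − C = [[1, 6], [6, 1], [12, 16]].
Since S multiplies W on the left, W = S⁻¹(T − C).
det S = 6, so S⁻¹ = [[1, 2/3, -2/3], [2, 4/3, -5/6], [-1, -1, 1/2]].
W = S⁻¹(T − C) = [[-3, -4], [0, 0], [-1, 1]].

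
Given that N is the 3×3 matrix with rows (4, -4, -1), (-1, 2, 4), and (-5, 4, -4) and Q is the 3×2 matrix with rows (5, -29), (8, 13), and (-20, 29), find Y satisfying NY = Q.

Since N multiplies Y on the left, Y = N⁻¹Q.
det N = -6; the adjugate gives N⁻¹ = [[4, 10/3, 7/3], [4, 7/2, 5/2], [-1, -2/3, -2/3]].
Y = N⁻¹Q = [[4, 10/3, 7/3], [4, 7/2, 5/2], [-1, -2/3, -2/3]] · [[5, -29], [8, 13], [-20, 29]] = [[0, -5], [-2, 2], [3, 1]].

Y = [[0, -5], [-2, 2], [3, 1]]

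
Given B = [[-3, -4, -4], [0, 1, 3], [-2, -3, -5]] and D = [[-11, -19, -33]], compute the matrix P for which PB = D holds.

P = [[1, -3, 4]]

B is on the right of P, so right-multiply by B⁻¹: P = DB⁻¹.
det B = 4; the adjugate gives B⁻¹ = [[1, -2, -2], [-3/2, 7/4, 9/4], [1/2, -1/4, -3/4]].
P = DB⁻¹ = [[-11, -19, -33]] · [[1, -2, -2], [-3/2, 7/4, 9/4], [1/2, -1/4, -3/4]] = [[1, -3, 4]].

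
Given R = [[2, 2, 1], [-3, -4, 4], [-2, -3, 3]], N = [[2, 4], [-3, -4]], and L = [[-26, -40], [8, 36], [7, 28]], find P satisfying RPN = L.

Left-multiply by R⁻¹ and right-multiply by N⁻¹: P = R⁻¹LN⁻¹.
det R = 3; the adjugate gives R⁻¹ = [[0, -3, 4], [1/3, 8/3, -11/3], [1/3, 2/3, -2/3]].
N has determinant 4; N⁻¹ = [[-1, -1], [3/4, 1/2]].
R⁻¹L = [[4, 4], [-13, -20], [-8, -8]].
P = (R⁻¹L)N⁻¹ = [[-1, -2], [-2, 3], [2, 4]].

P = [[-1, -2], [-2, 3], [2, 4]]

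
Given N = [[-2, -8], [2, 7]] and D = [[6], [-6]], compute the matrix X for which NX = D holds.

X = [[-3], [0]]

Since N multiplies X on the left, X = N⁻¹D.
N has determinant 2; N⁻¹ = [[7/2, 4], [-1, -1]].
X = N⁻¹D = [[7/2, 4], [-1, -1]] · [[6], [-6]] = [[-3], [0]].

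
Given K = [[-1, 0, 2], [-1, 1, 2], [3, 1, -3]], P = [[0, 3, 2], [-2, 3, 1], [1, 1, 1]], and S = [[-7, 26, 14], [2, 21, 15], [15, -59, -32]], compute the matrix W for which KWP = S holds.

W = [[-4, 1, -1], [2, -4, 1], [1, 2, -1]]

Left-multiply by K⁻¹ and right-multiply by P⁻¹: W = K⁻¹SP⁻¹.
det K = -3, so K⁻¹ = [[5/3, -2/3, 2/3], [-1, 1, 0], [4/3, -1/3, 1/3]].
det P = -1; the adjugate gives P⁻¹ = [[-2, 1, 3], [-3, 2, 4], [5, -3, -6]].
K⁻¹S = [[-3, -10, -8], [9, -5, 1], [-5, 8, 3]].
W = (K⁻¹S)P⁻¹ = [[-4, 1, -1], [2, -4, 1], [1, 2, -1]].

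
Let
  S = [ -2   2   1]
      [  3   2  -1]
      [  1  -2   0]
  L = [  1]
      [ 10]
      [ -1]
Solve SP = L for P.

P = [[3], [2], [3]]

Since S multiplies P on the left, P = S⁻¹L.
det S = -6; the adjugate gives S⁻¹ = [[1/3, 1/3, 2/3], [1/6, 1/6, -1/6], [4/3, 1/3, 5/3]].
P = S⁻¹L = [[1/3, 1/3, 2/3], [1/6, 1/6, -1/6], [4/3, 1/3, 5/3]] · [[1], [10], [-1]] = [[3], [2], [3]].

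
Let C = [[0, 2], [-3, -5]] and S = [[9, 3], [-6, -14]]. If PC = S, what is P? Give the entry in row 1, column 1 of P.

C is on the right of P, so right-multiply by C⁻¹: P = SC⁻¹.
det C = 6, so C⁻¹ = [[-5/6, -1/3], [1/2, 0]].
P = SC⁻¹ = [[9, 3], [-6, -14]] · [[-5/6, -1/3], [1/2, 0]] = [[-6, -3], [-2, 2]].

-6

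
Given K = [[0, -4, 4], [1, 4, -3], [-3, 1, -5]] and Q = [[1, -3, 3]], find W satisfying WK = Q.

K is on the right of W, so right-multiply by K⁻¹: W = QK⁻¹.
det K = -4; the adjugate gives K⁻¹ = [[17/4, 4, 1], [-7/2, -3, -1], [-13/4, -3, -1]].
W = QK⁻¹ = [[1, -3, 3]] · [[17/4, 4, 1], [-7/2, -3, -1], [-13/4, -3, -1]] = [[5, 4, 1]].

W = [[5, 4, 1]]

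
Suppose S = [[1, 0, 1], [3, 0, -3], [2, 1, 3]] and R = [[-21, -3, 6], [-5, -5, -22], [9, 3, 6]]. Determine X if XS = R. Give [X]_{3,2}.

1

S is on the right of X, so right-multiply by S⁻¹: X = RS⁻¹.
S has determinant 6; S⁻¹ = [[1/2, 1/6, 0], [-5/2, 1/6, 1], [1/2, -1/6, 0]].
X = RS⁻¹ = [[-21, -3, 6], [-5, -5, -22], [9, 3, 6]] · [[1/2, 1/6, 0], [-5/2, 1/6, 1], [1/2, -1/6, 0]] = [[0, -5, -3], [-1, 2, -5], [0, 1, 3]].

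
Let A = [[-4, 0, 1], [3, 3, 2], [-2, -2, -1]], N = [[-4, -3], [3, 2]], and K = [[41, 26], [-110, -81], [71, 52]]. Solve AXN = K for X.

X = A⁻¹KN⁻¹ (apply A⁻¹ on the left and N⁻¹ on the right).
det A = -4, so A⁻¹ = [[-1/4, 1/2, 3/4], [1/4, -3/2, -11/4], [0, 2, 3]].
det N = 1, so N⁻¹ = [[2, 3], [-3, -4]].
A⁻¹K = [[-12, -8], [-20, -15], [-7, -6]].
X = (A⁻¹K)N⁻¹ = [[0, -4], [5, 0], [4, 3]].

X = [[0, -4], [5, 0], [4, 3]]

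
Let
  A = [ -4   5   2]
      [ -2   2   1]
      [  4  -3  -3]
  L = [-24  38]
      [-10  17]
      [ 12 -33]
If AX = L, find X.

A is on the left of X, so left-multiply by A⁻¹: X = A⁻¹L.
det A = -2, so A⁻¹ = [[3/2, -9/2, -1/2], [1, -2, 0], [1, -4, -1]].
X = A⁻¹L = [[3/2, -9/2, -1/2], [1, -2, 0], [1, -4, -1]] · [[-24, 38], [-10, 17], [12, -33]] = [[3, -3], [-4, 4], [4, 3]].

X = [[3, -3], [-4, 4], [4, 3]]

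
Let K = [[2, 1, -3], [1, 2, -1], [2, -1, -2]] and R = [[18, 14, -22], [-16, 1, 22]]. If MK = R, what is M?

M = [[4, 6, 2], [-6, 2, -3]]

Since K sits to the right of M, M = RK⁻¹.
det K = 5, so K⁻¹ = [[-1, 1, 1], [0, 2/5, -1/5], [-1, 4/5, 3/5]].
M = RK⁻¹ = [[18, 14, -22], [-16, 1, 22]] · [[-1, 1, 1], [0, 2/5, -1/5], [-1, 4/5, 3/5]] = [[4, 6, 2], [-6, 2, -3]].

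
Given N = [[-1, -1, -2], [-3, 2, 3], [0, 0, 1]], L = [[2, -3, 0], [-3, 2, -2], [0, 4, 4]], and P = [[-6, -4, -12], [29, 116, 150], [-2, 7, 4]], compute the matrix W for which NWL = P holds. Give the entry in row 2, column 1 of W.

-1

Isolating W: multiply by N⁻¹ from the left and L⁻¹ from the right, so W = N⁻¹PL⁻¹.
N has determinant -5; N⁻¹ = [[-2/5, -1/5, -1/5], [-3/5, 1/5, -9/5], [0, 0, 1]].
det L = -4; the adjugate gives L⁻¹ = [[-4, -3, -3/2], [-3, -2, -1], [3, 2, 5/4]].
N⁻¹P = [[-3, -23, -26], [13, 13, 30], [-2, 7, 4]].
W = (N⁻¹P)L⁻¹ = [[3, 3, -5], [-1, -5, 5], [-1, 0, 1]].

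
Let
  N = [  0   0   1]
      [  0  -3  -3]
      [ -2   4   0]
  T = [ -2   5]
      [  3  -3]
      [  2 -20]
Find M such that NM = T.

M = [[1, 2], [1, -4], [-2, 5]]

N is on the left of M, so left-multiply by N⁻¹: M = N⁻¹T.
det N = -6; the adjugate gives N⁻¹ = [[-2, -2/3, -1/2], [-1, -1/3, 0], [1, 0, 0]].
M = N⁻¹T = [[-2, -2/3, -1/2], [-1, -1/3, 0], [1, 0, 0]] · [[-2, 5], [3, -3], [2, -20]] = [[1, 2], [1, -4], [-2, 5]].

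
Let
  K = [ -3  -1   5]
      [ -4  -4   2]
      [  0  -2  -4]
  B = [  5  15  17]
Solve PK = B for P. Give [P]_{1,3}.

-4

K is on the right of P, so right-multiply by K⁻¹: P = BK⁻¹.
det K = -4; the adjugate gives K⁻¹ = [[-5, 7/2, -9/2], [4, -3, 7/2], [-2, 3/2, -2]].
P = BK⁻¹ = [[5, 15, 17]] · [[-5, 7/2, -9/2], [4, -3, 7/2], [-2, 3/2, -2]] = [[1, -2, -4]].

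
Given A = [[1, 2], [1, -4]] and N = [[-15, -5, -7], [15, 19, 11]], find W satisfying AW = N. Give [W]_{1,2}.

3

A is on the left of W, so left-multiply by A⁻¹: W = A⁻¹N.
det A = -6, so A⁻¹ = [[2/3, 1/3], [1/6, -1/6]].
W = A⁻¹N = [[2/3, 1/3], [1/6, -1/6]] · [[-15, -5, -7], [15, 19, 11]] = [[-5, 3, -1], [-5, -4, -3]].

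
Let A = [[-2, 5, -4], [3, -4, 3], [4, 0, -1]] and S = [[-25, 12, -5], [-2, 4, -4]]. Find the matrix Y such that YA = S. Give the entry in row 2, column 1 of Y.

Since A sits to the right of Y, Y = SA⁻¹.
det A = 3; the adjugate gives A⁻¹ = [[4/3, 5/3, -1/3], [5, 6, -2], [16/3, 20/3, -7/3]].
Y = SA⁻¹ = [[-25, 12, -5], [-2, 4, -4]] · [[4/3, 5/3, -1/3], [5, 6, -2], [16/3, 20/3, -7/3]] = [[0, -3, -4], [-4, -6, 2]].

-4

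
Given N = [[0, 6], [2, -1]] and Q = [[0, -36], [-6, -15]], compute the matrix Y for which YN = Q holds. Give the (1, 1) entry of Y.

N is on the right of Y, so right-multiply by N⁻¹: Y = QN⁻¹.
det N = -12; the adjugate gives N⁻¹ = [[1/12, 1/2], [1/6, 0]].
Y = QN⁻¹ = [[0, -36], [-6, -15]] · [[1/12, 1/2], [1/6, 0]] = [[-6, 0], [-3, -3]].

-6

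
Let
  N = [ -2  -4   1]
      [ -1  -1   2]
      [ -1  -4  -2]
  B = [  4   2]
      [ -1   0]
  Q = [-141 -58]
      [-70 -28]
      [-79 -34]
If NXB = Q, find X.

X = [[3, -5], [5, -3], [-3, 3]]

X = N⁻¹QB⁻¹ (apply N⁻¹ on the left and B⁻¹ on the right).
det N = -1; the adjugate gives N⁻¹ = [[-10, 12, 7], [4, -5, -3], [-3, 4, 2]].
det B = 2; the adjugate gives B⁻¹ = [[0, -1], [1/2, 2]].
N⁻¹Q = [[17, 6], [23, 10], [-15, -6]].
X = (N⁻¹Q)B⁻¹ = [[3, -5], [5, -3], [-3, 3]].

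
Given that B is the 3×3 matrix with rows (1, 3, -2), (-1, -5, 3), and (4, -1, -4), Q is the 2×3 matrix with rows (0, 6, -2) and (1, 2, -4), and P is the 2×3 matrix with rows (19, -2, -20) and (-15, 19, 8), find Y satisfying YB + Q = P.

YB = P − Q = [[19, -8, -18], [-16, 17, 12]].
B is on the right of Y, so right-multiply by B⁻¹: Y = (P − Q)B⁻¹.
B has determinant 5; B⁻¹ = [[23/5, 14/5, -1/5], [8/5, 4/5, -1/5], [21/5, 13/5, -2/5]].
Y = (P − Q)B⁻¹ = [[-1, 0, 5], [4, 0, -5]].

Y = [[-1, 0, 5], [4, 0, -5]]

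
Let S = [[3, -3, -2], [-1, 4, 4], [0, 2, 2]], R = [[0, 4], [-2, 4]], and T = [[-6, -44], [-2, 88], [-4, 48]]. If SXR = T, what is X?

X = [[-1, 3], [1, 4], [4, -3]]

Left-multiply by S⁻¹ and right-multiply by R⁻¹: X = S⁻¹TR⁻¹.
det S = -2; the adjugate gives S⁻¹ = [[0, -1, 2], [-1, -3, 5], [1, 3, -9/2]].
det R = 8, so R⁻¹ = [[1/2, -1/2], [1/4, 0]].
S⁻¹T = [[-6, 8], [-8, 20], [6, 4]].
X = (S⁻¹T)R⁻¹ = [[-1, 3], [1, 4], [4, -3]].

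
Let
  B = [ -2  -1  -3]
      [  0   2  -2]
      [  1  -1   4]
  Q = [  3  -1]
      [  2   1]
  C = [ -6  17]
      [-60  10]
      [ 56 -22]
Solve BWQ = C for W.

Left-multiply by B⁻¹ and right-multiply by Q⁻¹: W = B⁻¹CQ⁻¹.
det B = -4, so B⁻¹ = [[-3/2, -7/4, -2], [1/2, 5/4, 1], [1/2, 3/4, 1]].
Q has determinant 5; Q⁻¹ = [[1/5, 1/5], [-2/5, 3/5]].
B⁻¹C = [[2, 1], [-22, -1], [8, -6]].
W = (B⁻¹C)Q⁻¹ = [[0, 1], [-4, -5], [4, -2]].

W = [[0, 1], [-4, -5], [4, -2]]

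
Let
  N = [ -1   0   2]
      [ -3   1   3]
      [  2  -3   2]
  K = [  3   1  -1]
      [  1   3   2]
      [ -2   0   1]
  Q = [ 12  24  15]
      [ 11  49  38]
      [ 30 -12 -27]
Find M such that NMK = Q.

M = N⁻¹QK⁻¹ (apply N⁻¹ on the left and K⁻¹ on the right).
det N = 3, so N⁻¹ = [[11/3, -2, -2/3], [4, -2, -1], [7/3, -1, -1/3]].
det K = -2, so K⁻¹ = [[-3/2, 1/2, -5/2], [5/2, -1/2, 7/2], [-3, 1, -4]].
N⁻¹Q = [[2, -2, -3], [-4, 10, 11], [7, 11, 6]].
M = (N⁻¹Q)K⁻¹ = [[1, -1, 0], [-2, 4, 1], [-1, 4, -3]].

M = [[1, -1, 0], [-2, 4, 1], [-1, 4, -3]]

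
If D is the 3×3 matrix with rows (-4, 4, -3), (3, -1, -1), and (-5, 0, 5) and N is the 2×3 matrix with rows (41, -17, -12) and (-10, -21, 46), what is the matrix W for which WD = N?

Right-multiplying both sides by D⁻¹ gives W = ND⁻¹.
D has determinant -5; D⁻¹ = [[1, 4, 7/5], [2, 7, 13/5], [1, 4, 8/5]].
W = ND⁻¹ = [[41, -17, -12], [-10, -21, 46]] · [[1, 4, 7/5], [2, 7, 13/5], [1, 4, 8/5]] = [[-5, -3, -6], [-6, -3, 5]].

W = [[-5, -3, -6], [-6, -3, 5]]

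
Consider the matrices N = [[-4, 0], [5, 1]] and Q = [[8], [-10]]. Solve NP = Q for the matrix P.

P = [[-2], [0]]

Since N multiplies P on the left, P = N⁻¹Q.
det N = -4; the adjugate gives N⁻¹ = [[-1/4, 0], [5/4, 1]].
P = N⁻¹Q = [[-1/4, 0], [5/4, 1]] · [[8], [-10]] = [[-2], [0]].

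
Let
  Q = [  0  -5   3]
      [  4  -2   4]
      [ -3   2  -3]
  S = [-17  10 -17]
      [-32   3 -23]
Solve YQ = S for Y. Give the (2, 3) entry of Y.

Since Q sits to the right of Y, Y = SQ⁻¹.
Q has determinant 6; Q⁻¹ = [[-1/3, -3/2, -7/3], [0, 3/2, 2], [1/3, 5/2, 10/3]].
Y = SQ⁻¹ = [[-17, 10, -17], [-32, 3, -23]] · [[-1/3, -3/2, -7/3], [0, 3/2, 2], [1/3, 5/2, 10/3]] = [[0, -2, 3], [3, -5, 4]].

4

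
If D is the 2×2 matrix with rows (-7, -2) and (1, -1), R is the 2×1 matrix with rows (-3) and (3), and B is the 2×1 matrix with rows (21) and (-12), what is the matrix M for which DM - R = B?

M = [[-4], [5]]

DM = B + R = [[18], [-9]].
D is on the left of M, so left-multiply by D⁻¹: M = D⁻¹(B + R).
det D = 9, so D⁻¹ = [[-1/9, 2/9], [-1/9, -7/9]].
M = D⁻¹(B + R) = [[-4], [5]].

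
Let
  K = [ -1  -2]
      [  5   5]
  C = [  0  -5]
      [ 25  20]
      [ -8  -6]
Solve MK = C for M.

K is on the right of M, so right-multiply by K⁻¹: M = CK⁻¹.
det K = 5, so K⁻¹ = [[1, 2/5], [-1, -1/5]].
M = CK⁻¹ = [[0, -5], [25, 20], [-8, -6]] · [[1, 2/5], [-1, -1/5]] = [[5, 1], [5, 6], [-2, -2]].

M = [[5, 1], [5, 6], [-2, -2]]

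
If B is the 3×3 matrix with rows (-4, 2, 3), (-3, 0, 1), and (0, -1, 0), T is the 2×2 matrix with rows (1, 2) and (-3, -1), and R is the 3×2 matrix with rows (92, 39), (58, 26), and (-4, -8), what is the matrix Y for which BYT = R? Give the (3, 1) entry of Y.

-5

Left-multiply by B⁻¹ and right-multiply by T⁻¹: Y = B⁻¹RT⁻¹.
B has determinant 5; B⁻¹ = [[1/5, -3/5, 2/5], [0, 0, -1], [3/5, -4/5, 6/5]].
T has determinant 5; T⁻¹ = [[-1/5, -2/5], [3/5, 1/5]].
B⁻¹R = [[-18, -11], [4, 8], [4, -7]].
Y = (B⁻¹R)T⁻¹ = [[-3, 5], [4, 0], [-5, -3]].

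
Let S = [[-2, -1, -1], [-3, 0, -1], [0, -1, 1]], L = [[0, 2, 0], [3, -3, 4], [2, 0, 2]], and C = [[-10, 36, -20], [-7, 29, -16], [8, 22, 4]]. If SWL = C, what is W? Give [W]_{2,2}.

4

W = S⁻¹CL⁻¹ (apply S⁻¹ on the left and L⁻¹ on the right).
det S = -4; the adjugate gives S⁻¹ = [[1/4, -1/2, -1/4], [-3/4, 1/2, -1/4], [-3/4, 1/2, 3/4]].
det L = 4; the adjugate gives L⁻¹ = [[-3/2, -1, 2], [1/2, 0, 0], [3/2, 1, -3/2]].
S⁻¹C = [[-1, -11, 2], [2, -18, 6], [10, 4, 10]].
W = (S⁻¹C)L⁻¹ = [[-1, 3, -5], [-3, 4, -5], [2, 0, 5]].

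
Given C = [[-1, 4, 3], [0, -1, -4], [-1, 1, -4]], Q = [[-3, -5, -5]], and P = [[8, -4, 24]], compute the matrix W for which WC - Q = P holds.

WC = P + Q = [[5, -9, 19]].
Since C sits to the right of W, W = (P + Q)C⁻¹.
det C = 5; the adjugate gives C⁻¹ = [[8/5, 19/5, -13/5], [4/5, 7/5, -4/5], [-1/5, -3/5, 1/5]].
W = (P + Q)C⁻¹ = [[-3, -5, -2]].

W = [[-3, -5, -2]]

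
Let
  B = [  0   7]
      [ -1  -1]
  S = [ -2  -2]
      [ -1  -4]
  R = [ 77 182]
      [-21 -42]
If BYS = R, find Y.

Isolating Y: multiply by B⁻¹ from the left and S⁻¹ from the right, so Y = B⁻¹RS⁻¹.
det B = 7, so B⁻¹ = [[-1/7, -1], [1/7, 0]].
det S = 6; the adjugate gives S⁻¹ = [[-2/3, 1/3], [1/6, -1/3]].
B⁻¹R = [[10, 16], [11, 26]].
Y = (B⁻¹R)S⁻¹ = [[-4, -2], [-3, -5]].

Y = [[-4, -2], [-3, -5]]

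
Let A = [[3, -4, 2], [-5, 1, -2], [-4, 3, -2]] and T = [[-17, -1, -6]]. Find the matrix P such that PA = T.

A is on the right of P, so right-multiply by A⁻¹: P = TA⁻¹.
A has determinant -2; A⁻¹ = [[-2, 1, -3], [1, -1, 2], [11/2, -7/2, 17/2]].
P = TA⁻¹ = [[-17, -1, -6]] · [[-2, 1, -3], [1, -1, 2], [11/2, -7/2, 17/2]] = [[0, 5, -2]].

P = [[0, 5, -2]]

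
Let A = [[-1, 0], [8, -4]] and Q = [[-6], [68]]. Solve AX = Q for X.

X = [[6], [-5]]

Left-multiplying both sides by A⁻¹ gives X = A⁻¹Q.
A has determinant 4; A⁻¹ = [[-1, 0], [-2, -1/4]].
X = A⁻¹Q = [[-1, 0], [-2, -1/4]] · [[-6], [68]] = [[6], [-5]].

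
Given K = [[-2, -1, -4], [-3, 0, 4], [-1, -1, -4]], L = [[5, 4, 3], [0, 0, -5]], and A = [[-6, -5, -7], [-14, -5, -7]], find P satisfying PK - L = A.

PK = A + L = [[-1, -1, -4], [-14, -5, -12]].
Since K sits to the right of P, P = (A + L)K⁻¹.
det K = -4, so K⁻¹ = [[-1, 0, 1], [4, -1, -5], [-3/4, 1/4, 3/4]].
P = (A + L)K⁻¹ = [[0, 0, 1], [3, 2, 2]].

P = [[0, 0, 1], [3, 2, 2]]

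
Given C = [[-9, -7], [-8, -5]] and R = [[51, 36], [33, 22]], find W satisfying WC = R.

Since C sits to the right of W, W = RC⁻¹.
C has determinant -11; C⁻¹ = [[5/11, -7/11], [-8/11, 9/11]].
W = RC⁻¹ = [[51, 36], [33, 22]] · [[5/11, -7/11], [-8/11, 9/11]] = [[-3, -3], [-1, -3]].

W = [[-3, -3], [-1, -3]]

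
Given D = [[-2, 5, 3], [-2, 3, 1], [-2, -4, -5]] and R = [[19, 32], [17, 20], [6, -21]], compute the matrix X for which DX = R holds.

Left-multiplying both sides by D⁻¹ gives X = D⁻¹R.
D has determinant 4; D⁻¹ = [[-11/4, 13/4, -1], [-3, 4, -1], [7/2, -9/2, 1]].
X = D⁻¹R = [[-11/4, 13/4, -1], [-3, 4, -1], [7/2, -9/2, 1]] · [[19, 32], [17, 20], [6, -21]] = [[-3, -2], [5, 5], [-4, 1]].

X = [[-3, -2], [5, 5], [-4, 1]]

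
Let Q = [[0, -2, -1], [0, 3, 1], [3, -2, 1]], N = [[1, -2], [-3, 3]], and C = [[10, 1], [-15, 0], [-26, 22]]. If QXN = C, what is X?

X = [[3, 5], [4, 3], [3, 1]]

Isolating X: multiply by Q⁻¹ from the left and N⁻¹ from the right, so X = Q⁻¹CN⁻¹.
det Q = 3, so Q⁻¹ = [[5/3, 4/3, 1/3], [1, 1, 0], [-3, -2, 0]].
det N = -3; the adjugate gives N⁻¹ = [[-1, -2/3], [-1, -1/3]].
Q⁻¹C = [[-12, 9], [-5, 1], [0, -3]].
X = (Q⁻¹C)N⁻¹ = [[3, 5], [4, 3], [3, 1]].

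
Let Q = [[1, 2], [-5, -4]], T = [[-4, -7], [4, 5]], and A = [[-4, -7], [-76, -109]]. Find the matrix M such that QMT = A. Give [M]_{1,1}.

-3

M = Q⁻¹AT⁻¹ (apply Q⁻¹ on the left and T⁻¹ on the right).
Q has determinant 6; Q⁻¹ = [[-2/3, -1/3], [5/6, 1/6]].
det T = 8; the adjugate gives T⁻¹ = [[5/8, 7/8], [-1/2, -1/2]].
Q⁻¹A = [[28, 41], [-16, -24]].
M = (Q⁻¹A)T⁻¹ = [[-3, 4], [2, -2]].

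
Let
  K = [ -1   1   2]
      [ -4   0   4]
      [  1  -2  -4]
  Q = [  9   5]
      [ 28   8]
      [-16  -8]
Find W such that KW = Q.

K is on the left of W, so left-multiply by K⁻¹: W = K⁻¹Q.
det K = -4; the adjugate gives K⁻¹ = [[-2, 0, -1], [3, -1/2, 1], [-2, 1/4, -1]].
W = K⁻¹Q = [[-2, 0, -1], [3, -1/2, 1], [-2, 1/4, -1]] · [[9, 5], [28, 8], [-16, -8]] = [[-2, -2], [-3, 3], [5, 0]].

W = [[-2, -2], [-3, 3], [5, 0]]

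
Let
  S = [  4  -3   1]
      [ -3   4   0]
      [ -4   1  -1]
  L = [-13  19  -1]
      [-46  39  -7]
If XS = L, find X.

X = [[-3, 3, -2], [-4, 6, 3]]

Since S sits to the right of X, X = LS⁻¹.
det S = 6; the adjugate gives S⁻¹ = [[-2/3, -1/3, -2/3], [-1/2, 0, -1/2], [13/6, 4/3, 7/6]].
X = LS⁻¹ = [[-13, 19, -1], [-46, 39, -7]] · [[-2/3, -1/3, -2/3], [-1/2, 0, -1/2], [13/6, 4/3, 7/6]] = [[-3, 3, -2], [-4, 6, 3]].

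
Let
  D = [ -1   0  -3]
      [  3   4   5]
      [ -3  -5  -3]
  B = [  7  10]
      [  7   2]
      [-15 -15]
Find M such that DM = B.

Since D multiplies M on the left, M = D⁻¹B.
det D = -4; the adjugate gives D⁻¹ = [[-13/4, -15/4, -3], [3/2, 3/2, 1], [3/4, 5/4, 1]].
M = D⁻¹B = [[-13/4, -15/4, -3], [3/2, 3/2, 1], [3/4, 5/4, 1]] · [[7, 10], [7, 2], [-15, -15]] = [[-4, 5], [6, 3], [-1, -5]].

M = [[-4, 5], [6, 3], [-1, -5]]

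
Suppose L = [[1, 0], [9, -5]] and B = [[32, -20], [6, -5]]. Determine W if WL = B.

W = [[-4, 4], [-3, 1]]

L is on the right of W, so right-multiply by L⁻¹: W = BL⁻¹.
det L = -5, so L⁻¹ = [[1, 0], [9/5, -1/5]].
W = BL⁻¹ = [[32, -20], [6, -5]] · [[1, 0], [9/5, -1/5]] = [[-4, 4], [-3, 1]].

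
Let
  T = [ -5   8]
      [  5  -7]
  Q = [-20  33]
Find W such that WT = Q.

W = [[5, 1]]

Right-multiplying both sides by T⁻¹ gives W = QT⁻¹.
det T = -5; the adjugate gives T⁻¹ = [[7/5, 8/5], [1, 1]].
W = QT⁻¹ = [[-20, 33]] · [[7/5, 8/5], [1, 1]] = [[5, 1]].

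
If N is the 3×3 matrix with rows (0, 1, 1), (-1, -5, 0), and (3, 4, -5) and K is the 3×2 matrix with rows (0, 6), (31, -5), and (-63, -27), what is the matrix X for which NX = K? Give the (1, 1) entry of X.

-6

Since N multiplies X on the left, X = N⁻¹K.
N has determinant 6; N⁻¹ = [[25/6, 3/2, 5/6], [-5/6, -1/2, -1/6], [11/6, 1/2, 1/6]].
X = N⁻¹K = [[25/6, 3/2, 5/6], [-5/6, -1/2, -1/6], [11/6, 1/2, 1/6]] · [[0, 6], [31, -5], [-63, -27]] = [[-6, -5], [-5, 2], [5, 4]].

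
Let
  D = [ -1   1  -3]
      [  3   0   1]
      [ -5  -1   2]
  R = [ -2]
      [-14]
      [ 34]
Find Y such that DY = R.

Since D multiplies Y on the left, Y = D⁻¹R.
det D = -3, so D⁻¹ = [[-1/3, -1/3, -1/3], [11/3, 17/3, 8/3], [1, 2, 1]].
Y = D⁻¹R = [[-1/3, -1/3, -1/3], [11/3, 17/3, 8/3], [1, 2, 1]] · [[-2], [-14], [34]] = [[-6], [4], [4]].

Y = [[-6], [4], [4]]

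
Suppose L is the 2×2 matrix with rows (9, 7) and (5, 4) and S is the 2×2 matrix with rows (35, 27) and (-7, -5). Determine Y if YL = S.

Right-multiplying both sides by L⁻¹ gives Y = SL⁻¹.
det L = 1; the adjugate gives L⁻¹ = [[4, -7], [-5, 9]].
Y = SL⁻¹ = [[35, 27], [-7, -5]] · [[4, -7], [-5, 9]] = [[5, -2], [-3, 4]].

Y = [[5, -2], [-3, 4]]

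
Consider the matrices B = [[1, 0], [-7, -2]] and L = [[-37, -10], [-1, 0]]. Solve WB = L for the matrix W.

B is on the right of W, so right-multiply by B⁻¹: W = LB⁻¹.
det B = -2, so B⁻¹ = [[1, 0], [-7/2, -1/2]].
W = LB⁻¹ = [[-37, -10], [-1, 0]] · [[1, 0], [-7/2, -1/2]] = [[-2, 5], [-1, 0]].

W = [[-2, 5], [-1, 0]]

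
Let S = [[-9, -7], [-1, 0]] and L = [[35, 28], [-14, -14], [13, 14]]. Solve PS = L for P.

Since S sits to the right of P, P = LS⁻¹.
det S = -7, so S⁻¹ = [[0, -1], [-1/7, 9/7]].
P = LS⁻¹ = [[35, 28], [-14, -14], [13, 14]] · [[0, -1], [-1/7, 9/7]] = [[-4, 1], [2, -4], [-2, 5]].

P = [[-4, 1], [2, -4], [-2, 5]]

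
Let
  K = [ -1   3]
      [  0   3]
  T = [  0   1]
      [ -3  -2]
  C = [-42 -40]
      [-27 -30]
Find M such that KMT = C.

Isolating M: multiply by K⁻¹ from the left and T⁻¹ from the right, so M = K⁻¹CT⁻¹.
det K = -3, so K⁻¹ = [[-1, 1], [0, 1/3]].
det T = 3; the adjugate gives T⁻¹ = [[-2/3, -1/3], [1, 0]].
K⁻¹C = [[15, 10], [-9, -10]].
M = (K⁻¹C)T⁻¹ = [[0, -5], [-4, 3]].

M = [[0, -5], [-4, 3]]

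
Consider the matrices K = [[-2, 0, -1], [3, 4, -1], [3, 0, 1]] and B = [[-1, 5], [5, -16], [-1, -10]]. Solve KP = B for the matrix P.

P = [[-2, -5], [4, 1], [5, 5]]

Since K multiplies P on the left, P = K⁻¹B.
det K = 4; the adjugate gives K⁻¹ = [[1, 0, 1], [-3/2, 1/4, -5/4], [-3, 0, -2]].
P = K⁻¹B = [[1, 0, 1], [-3/2, 1/4, -5/4], [-3, 0, -2]] · [[-1, 5], [5, -16], [-1, -10]] = [[-2, -5], [4, 1], [5, 5]].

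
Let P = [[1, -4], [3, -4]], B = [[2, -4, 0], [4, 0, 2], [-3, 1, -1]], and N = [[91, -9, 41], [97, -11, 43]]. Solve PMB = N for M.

M = P⁻¹NB⁻¹ (apply P⁻¹ on the left and B⁻¹ on the right).
det P = 8; the adjugate gives P⁻¹ = [[-1/2, 1/2], [-3/8, 1/8]].
det B = 4, so B⁻¹ = [[-1/2, -1, -2], [-1/2, -1/2, -1], [1, 5/2, 4]].
P⁻¹N = [[3, -1, 1], [-22, 2, -10]].
M = (P⁻¹N)B⁻¹ = [[0, 0, -1], [0, -4, 2]].

M = [[0, 0, -1], [0, -4, 2]]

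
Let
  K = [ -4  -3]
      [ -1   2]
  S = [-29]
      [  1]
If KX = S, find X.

X = [[5], [3]]

K is on the left of X, so left-multiply by K⁻¹: X = K⁻¹S.
det K = -11; the adjugate gives K⁻¹ = [[-2/11, -3/11], [-1/11, 4/11]].
X = K⁻¹S = [[-2/11, -3/11], [-1/11, 4/11]] · [[-29], [1]] = [[5], [3]].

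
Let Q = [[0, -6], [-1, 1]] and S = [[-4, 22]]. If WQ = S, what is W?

Since Q sits to the right of W, W = SQ⁻¹.
det Q = -6; the adjugate gives Q⁻¹ = [[-1/6, -1], [-1/6, 0]].
W = SQ⁻¹ = [[-4, 22]] · [[-1/6, -1], [-1/6, 0]] = [[-3, 4]].

W = [[-3, 4]]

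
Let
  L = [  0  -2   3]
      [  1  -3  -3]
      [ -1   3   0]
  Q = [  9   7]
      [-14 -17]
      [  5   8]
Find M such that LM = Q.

L is on the left of M, so left-multiply by L⁻¹: M = L⁻¹Q.
L has determinant -6; L⁻¹ = [[-3/2, -3/2, -5/2], [-1/2, -1/2, -1/2], [0, -1/3, -1/3]].
M = L⁻¹Q = [[-3/2, -3/2, -5/2], [-1/2, -1/2, -1/2], [0, -1/3, -1/3]] · [[9, 7], [-14, -17], [5, 8]] = [[-5, -5], [0, 1], [3, 3]].

M = [[-5, -5], [0, 1], [3, 3]]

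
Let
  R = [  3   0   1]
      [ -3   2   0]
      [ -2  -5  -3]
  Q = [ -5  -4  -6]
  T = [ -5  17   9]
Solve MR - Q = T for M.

MR = T + Q = [[-10, 13, 3]].
Since R sits to the right of M, M = (T + Q)R⁻¹.
R has determinant 1; R⁻¹ = [[-6, -5, -2], [-9, -7, -3], [19, 15, 6]].
M = (T + Q)R⁻¹ = [[0, 4, -1]].

M = [[0, 4, -1]]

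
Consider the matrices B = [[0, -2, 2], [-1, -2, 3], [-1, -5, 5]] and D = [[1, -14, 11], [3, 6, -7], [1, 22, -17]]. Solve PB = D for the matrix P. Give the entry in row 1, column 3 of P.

2

B is on the right of P, so right-multiply by B⁻¹: P = DB⁻¹.
det B = 2, so B⁻¹ = [[5/2, 0, -1], [1, 1, -1], [3/2, 1, -1]].
P = DB⁻¹ = [[1, -14, 11], [3, 6, -7], [1, 22, -17]] · [[5/2, 0, -1], [1, 1, -1], [3/2, 1, -1]] = [[5, -3, 2], [3, -1, -2], [-1, 5, -6]].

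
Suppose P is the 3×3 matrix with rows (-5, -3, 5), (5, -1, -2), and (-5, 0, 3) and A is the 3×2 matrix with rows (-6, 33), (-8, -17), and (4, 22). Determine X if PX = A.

X = [[-2, -2], [2, -1], [-2, 4]]

Left-multiplying both sides by P⁻¹ gives X = P⁻¹A.
det P = 5, so P⁻¹ = [[-3/5, 9/5, 11/5], [-1, 2, 3], [-1, 3, 4]].
X = P⁻¹A = [[-3/5, 9/5, 11/5], [-1, 2, 3], [-1, 3, 4]] · [[-6, 33], [-8, -17], [4, 22]] = [[-2, -2], [2, -1], [-2, 4]].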